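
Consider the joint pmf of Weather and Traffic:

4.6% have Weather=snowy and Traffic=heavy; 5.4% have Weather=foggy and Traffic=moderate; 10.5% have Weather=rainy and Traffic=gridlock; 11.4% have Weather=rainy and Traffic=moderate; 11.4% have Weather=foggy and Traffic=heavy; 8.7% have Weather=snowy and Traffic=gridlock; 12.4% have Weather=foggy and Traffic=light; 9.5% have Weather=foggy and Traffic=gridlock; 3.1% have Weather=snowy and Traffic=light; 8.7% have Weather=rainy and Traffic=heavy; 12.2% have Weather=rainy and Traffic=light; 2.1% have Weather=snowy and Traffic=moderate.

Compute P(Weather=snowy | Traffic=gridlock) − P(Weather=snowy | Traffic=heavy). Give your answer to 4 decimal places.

0.1169

P(Traffic=gridlock) = 0.105 + 0.087 + 0.095 = 0.287; P(Weather=snowy | Traffic=gridlock) = 0.087/0.287 = 0.30314.
P(Traffic=heavy) = 0.087 + 0.046 + 0.114 = 0.247; P(Weather=snowy | Traffic=heavy) = 0.046/0.247 = 0.18623.
Difference = 0.1169.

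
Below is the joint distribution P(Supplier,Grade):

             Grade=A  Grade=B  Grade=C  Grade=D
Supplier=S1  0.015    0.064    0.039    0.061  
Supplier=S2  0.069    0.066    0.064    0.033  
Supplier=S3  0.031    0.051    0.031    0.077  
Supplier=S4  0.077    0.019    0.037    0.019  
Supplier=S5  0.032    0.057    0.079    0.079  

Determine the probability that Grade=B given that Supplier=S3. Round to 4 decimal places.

P(Supplier=S3) = 0.031 + 0.051 + 0.031 + 0.077 = 0.190.
P(Grade=B | Supplier=S3) = 0.051/0.190 = 0.2684.

0.2684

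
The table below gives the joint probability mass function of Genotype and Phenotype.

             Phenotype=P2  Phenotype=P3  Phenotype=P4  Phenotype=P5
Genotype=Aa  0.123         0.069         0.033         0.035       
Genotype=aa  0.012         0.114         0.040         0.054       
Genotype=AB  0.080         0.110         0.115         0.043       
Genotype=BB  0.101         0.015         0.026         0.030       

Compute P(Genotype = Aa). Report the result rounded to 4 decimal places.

0.2600

P(Genotype=Aa) = 0.123 + 0.069 + 0.033 + 0.035 = 0.260.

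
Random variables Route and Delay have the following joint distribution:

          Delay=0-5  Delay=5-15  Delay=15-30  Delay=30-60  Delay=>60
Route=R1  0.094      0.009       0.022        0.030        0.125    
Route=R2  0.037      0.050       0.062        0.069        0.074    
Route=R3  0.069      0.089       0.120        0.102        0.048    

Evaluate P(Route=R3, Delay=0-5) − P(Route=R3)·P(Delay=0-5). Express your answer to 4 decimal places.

P(Route=R3) = 0.069 + 0.089 + 0.120 + 0.102 + 0.048 = 0.428.
P(Delay=0-5) = 0.094 + 0.037 + 0.069 = 0.200.
P(Route=R3, Delay=0-5) − P(Route=R3)P(Delay=0-5) = 0.069 − 0.428×0.200 = -0.0166.

-0.0166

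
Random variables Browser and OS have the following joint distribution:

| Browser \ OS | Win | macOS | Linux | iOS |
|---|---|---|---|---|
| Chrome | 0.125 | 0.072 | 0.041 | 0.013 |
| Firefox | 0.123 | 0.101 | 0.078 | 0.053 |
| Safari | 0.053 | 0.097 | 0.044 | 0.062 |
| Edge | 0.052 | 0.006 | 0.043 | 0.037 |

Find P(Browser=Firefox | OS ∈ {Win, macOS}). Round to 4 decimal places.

0.3561

P(OS=Win) = 0.125 + 0.123 + 0.053 + 0.052 = 0.353.
P(OS=macOS) = 0.072 + 0.101 + 0.097 + 0.006 = 0.276.
P(OS ∈ {Win, macOS}) = 0.353 + 0.276 = 0.629; P(Browser=Firefox, OS ∈ {Win, macOS}) = 0.123 + 0.101 = 0.224.
P(Browser=Firefox | OS ∈ {Win, macOS}) = 0.224/0.629 = 0.3561.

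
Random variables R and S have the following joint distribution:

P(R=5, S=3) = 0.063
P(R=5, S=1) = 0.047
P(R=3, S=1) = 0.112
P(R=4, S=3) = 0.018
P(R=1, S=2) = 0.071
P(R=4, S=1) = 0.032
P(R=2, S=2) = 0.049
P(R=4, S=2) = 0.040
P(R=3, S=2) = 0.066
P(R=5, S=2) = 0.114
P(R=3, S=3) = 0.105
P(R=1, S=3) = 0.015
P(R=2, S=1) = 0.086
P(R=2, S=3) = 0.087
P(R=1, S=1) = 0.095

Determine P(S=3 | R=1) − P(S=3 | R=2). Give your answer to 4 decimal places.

P(R=1) = 0.095 + 0.071 + 0.015 = 0.181; P(S=3 | R=1) = 0.015/0.181 = 0.08287.
P(R=2) = 0.086 + 0.049 + 0.087 = 0.222; P(S=3 | R=2) = 0.087/0.222 = 0.39189.
Difference = -0.3090.

-0.3090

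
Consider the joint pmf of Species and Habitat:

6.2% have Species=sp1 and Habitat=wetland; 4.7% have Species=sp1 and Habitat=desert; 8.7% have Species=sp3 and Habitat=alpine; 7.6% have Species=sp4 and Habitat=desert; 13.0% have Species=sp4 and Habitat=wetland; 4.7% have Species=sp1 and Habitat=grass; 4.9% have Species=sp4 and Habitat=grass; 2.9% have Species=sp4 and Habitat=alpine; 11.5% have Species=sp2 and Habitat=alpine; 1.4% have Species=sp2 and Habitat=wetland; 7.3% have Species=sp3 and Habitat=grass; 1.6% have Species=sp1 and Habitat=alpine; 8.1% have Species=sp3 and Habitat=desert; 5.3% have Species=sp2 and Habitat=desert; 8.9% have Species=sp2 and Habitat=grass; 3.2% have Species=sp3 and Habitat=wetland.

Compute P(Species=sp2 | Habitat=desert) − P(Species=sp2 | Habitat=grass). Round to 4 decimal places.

-0.1387

P(Habitat=desert) = 0.047 + 0.053 + 0.081 + 0.076 = 0.257; P(Species=sp2 | Habitat=desert) = 0.053/0.257 = 0.20623.
P(Habitat=grass) = 0.047 + 0.089 + 0.073 + 0.049 = 0.258; P(Species=sp2 | Habitat=grass) = 0.089/0.258 = 0.34496.
Difference = -0.1387.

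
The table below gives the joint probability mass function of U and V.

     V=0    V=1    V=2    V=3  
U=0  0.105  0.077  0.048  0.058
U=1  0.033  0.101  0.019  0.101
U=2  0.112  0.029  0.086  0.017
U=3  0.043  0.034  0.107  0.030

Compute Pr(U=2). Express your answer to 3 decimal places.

0.244

P(U=2) = 0.112 + 0.029 + 0.086 + 0.017 = 0.244.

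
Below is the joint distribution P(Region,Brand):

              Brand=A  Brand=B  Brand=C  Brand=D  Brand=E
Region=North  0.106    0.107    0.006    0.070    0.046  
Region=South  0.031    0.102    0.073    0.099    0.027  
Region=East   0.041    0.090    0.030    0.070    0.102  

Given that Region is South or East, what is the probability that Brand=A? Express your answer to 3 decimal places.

0.108

P(Region=South) = 0.031 + 0.102 + 0.073 + 0.099 + 0.027 = 0.332.
P(Region=East) = 0.041 + 0.090 + 0.030 + 0.070 + 0.102 = 0.333.
P(Region ∈ {South, East}) = 0.332 + 0.333 = 0.665; P(Brand=A, Region ∈ {South, East}) = 0.031 + 0.041 = 0.072.
P(Brand=A | Region ∈ {South, East}) = 0.072/0.665 = 0.108.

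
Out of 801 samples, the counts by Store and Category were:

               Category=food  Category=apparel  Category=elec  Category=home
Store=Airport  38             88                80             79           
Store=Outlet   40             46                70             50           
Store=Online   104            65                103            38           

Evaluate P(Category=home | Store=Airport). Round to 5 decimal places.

0.27719

Total with Store=Airport: 38 + 88 + 80 + 79 = 285.
P(Category=home | Store=Airport) = 79/285 = 0.27719.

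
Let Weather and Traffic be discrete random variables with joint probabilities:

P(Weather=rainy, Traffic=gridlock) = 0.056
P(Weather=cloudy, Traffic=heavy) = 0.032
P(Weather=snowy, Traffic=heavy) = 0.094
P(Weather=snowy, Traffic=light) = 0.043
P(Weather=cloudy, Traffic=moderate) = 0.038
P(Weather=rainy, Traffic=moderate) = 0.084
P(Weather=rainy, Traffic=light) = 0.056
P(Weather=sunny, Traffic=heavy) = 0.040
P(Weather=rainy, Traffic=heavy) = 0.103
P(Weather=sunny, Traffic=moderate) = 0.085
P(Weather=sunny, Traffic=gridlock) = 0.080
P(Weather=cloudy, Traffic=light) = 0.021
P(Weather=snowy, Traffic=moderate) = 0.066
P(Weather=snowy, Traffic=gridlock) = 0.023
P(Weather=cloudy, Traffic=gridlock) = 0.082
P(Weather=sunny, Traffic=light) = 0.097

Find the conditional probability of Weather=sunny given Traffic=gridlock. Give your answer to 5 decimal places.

0.33195

P(Traffic=gridlock) = 0.080 + 0.082 + 0.056 + 0.023 = 0.241.
P(Weather=sunny | Traffic=gridlock) = 0.080/0.241 = 0.33195.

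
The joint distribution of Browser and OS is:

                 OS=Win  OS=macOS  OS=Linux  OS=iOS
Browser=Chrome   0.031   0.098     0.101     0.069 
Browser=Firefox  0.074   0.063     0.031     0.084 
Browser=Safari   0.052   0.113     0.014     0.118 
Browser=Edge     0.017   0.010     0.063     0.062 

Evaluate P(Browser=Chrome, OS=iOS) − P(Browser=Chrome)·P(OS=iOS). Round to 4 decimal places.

P(Browser=Chrome) = 0.031 + 0.098 + 0.101 + 0.069 = 0.299.
P(OS=iOS) = 0.069 + 0.084 + 0.118 + 0.062 = 0.333.
P(Browser=Chrome, OS=iOS) − P(Browser=Chrome)P(OS=iOS) = 0.069 − 0.299×0.333 = -0.0306.

-0.0306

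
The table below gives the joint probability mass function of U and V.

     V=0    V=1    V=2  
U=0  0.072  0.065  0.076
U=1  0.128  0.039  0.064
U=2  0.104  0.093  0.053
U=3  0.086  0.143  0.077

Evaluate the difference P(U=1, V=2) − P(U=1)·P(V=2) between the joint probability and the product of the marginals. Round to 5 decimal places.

P(U=1) = 0.128 + 0.039 + 0.064 = 0.231.
P(V=2) = 0.076 + 0.064 + 0.053 + 0.077 = 0.270.
P(U=1, V=2) − P(U=1)P(V=2) = 0.064 − 0.231×0.270 = 0.00163.

0.00163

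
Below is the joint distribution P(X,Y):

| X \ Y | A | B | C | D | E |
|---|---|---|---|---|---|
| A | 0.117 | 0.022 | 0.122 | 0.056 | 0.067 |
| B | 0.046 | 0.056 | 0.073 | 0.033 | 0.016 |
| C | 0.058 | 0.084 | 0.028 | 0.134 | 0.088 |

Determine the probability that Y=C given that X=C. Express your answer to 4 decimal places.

P(X=C) = 0.058 + 0.084 + 0.028 + 0.134 + 0.088 = 0.392.
P(Y=C | X=C) = 0.028/0.392 = 0.0714.

0.0714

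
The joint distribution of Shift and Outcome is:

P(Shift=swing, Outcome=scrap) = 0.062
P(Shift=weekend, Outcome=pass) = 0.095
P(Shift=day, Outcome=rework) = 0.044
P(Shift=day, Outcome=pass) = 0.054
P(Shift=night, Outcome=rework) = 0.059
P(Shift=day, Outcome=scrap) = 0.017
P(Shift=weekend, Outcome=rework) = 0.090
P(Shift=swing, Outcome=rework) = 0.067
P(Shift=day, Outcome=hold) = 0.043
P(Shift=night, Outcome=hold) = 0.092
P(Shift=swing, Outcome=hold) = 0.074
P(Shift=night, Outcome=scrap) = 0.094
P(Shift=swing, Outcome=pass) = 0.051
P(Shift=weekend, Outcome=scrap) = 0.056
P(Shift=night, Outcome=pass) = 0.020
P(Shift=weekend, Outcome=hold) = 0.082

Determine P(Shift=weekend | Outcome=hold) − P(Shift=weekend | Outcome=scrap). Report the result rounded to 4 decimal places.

0.0372

P(Outcome=hold) = 0.043 + 0.074 + 0.092 + 0.082 = 0.291; P(Shift=weekend | Outcome=hold) = 0.082/0.291 = 0.28179.
P(Outcome=scrap) = 0.017 + 0.062 + 0.094 + 0.056 = 0.229; P(Shift=weekend | Outcome=scrap) = 0.056/0.229 = 0.24454.
Difference = 0.0372.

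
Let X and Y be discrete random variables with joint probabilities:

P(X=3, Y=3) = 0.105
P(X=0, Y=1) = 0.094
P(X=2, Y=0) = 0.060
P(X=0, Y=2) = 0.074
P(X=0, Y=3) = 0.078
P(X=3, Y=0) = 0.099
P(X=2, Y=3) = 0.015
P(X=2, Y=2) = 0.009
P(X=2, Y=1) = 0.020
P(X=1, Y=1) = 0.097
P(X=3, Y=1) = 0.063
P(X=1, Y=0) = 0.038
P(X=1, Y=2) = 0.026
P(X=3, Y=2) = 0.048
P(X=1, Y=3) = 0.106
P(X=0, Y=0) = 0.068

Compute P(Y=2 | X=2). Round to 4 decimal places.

P(X=2) = 0.060 + 0.020 + 0.009 + 0.015 = 0.104.
P(Y=2 | X=2) = 0.009/0.104 = 0.0865.

0.0865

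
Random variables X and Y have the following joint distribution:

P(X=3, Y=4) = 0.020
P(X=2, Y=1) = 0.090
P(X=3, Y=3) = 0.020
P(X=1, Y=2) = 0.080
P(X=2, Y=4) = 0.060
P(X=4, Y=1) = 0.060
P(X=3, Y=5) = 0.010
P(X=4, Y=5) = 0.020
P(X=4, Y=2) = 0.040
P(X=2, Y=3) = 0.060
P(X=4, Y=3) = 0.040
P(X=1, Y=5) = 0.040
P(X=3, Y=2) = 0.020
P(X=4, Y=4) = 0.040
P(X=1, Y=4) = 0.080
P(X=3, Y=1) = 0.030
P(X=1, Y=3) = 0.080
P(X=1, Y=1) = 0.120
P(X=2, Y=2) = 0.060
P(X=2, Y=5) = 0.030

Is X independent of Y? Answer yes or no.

yes

Every cell satisfies P(X,Y) = P(X)·P(Y). For instance P(X=4) = 0.200, P(Y=5) = 0.100, and 0.200×0.100 = 0.020 matches the joint entry. So X and Y are independent.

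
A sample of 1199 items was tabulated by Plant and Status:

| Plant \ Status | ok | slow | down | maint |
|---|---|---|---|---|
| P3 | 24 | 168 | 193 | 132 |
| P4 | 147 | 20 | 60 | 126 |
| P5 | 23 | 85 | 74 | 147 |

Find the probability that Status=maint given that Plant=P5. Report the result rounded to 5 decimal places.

Total with Plant=P5: 23 + 85 + 74 + 147 = 329.
P(Status=maint | Plant=P5) = 147/329 = 0.44681.

0.44681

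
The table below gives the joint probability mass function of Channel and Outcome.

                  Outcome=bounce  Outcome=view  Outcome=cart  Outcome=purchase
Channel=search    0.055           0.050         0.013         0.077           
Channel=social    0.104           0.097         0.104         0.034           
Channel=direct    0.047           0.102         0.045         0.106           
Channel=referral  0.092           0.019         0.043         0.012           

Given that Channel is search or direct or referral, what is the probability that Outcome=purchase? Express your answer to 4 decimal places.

P(Channel=search) = 0.055 + 0.050 + 0.013 + 0.077 = 0.195.
P(Channel=direct) = 0.047 + 0.102 + 0.045 + 0.106 = 0.300.
P(Channel=referral) = 0.092 + 0.019 + 0.043 + 0.012 = 0.166.
P(Channel ∈ {search, direct, referral}) = 0.195 + 0.300 + 0.166 = 0.661; P(Outcome=purchase, Channel ∈ {search, direct, referral}) = 0.077 + 0.106 + 0.012 = 0.195.
P(Outcome=purchase | Channel ∈ {search, direct, referral}) = 0.195/0.661 = 0.2950.

0.2950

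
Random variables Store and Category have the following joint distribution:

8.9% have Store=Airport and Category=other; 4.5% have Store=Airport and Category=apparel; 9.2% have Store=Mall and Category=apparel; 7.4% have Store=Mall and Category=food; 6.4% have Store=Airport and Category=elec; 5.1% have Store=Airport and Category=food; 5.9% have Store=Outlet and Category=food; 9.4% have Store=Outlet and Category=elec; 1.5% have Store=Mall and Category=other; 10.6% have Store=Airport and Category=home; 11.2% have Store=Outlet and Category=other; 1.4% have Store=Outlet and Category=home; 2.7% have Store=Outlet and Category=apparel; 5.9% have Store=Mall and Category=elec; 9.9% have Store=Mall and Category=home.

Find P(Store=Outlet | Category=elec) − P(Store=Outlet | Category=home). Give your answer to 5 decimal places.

P(Category=elec) = 0.059 + 0.064 + 0.094 = 0.217; P(Store=Outlet | Category=elec) = 0.094/0.217 = 0.433180.
P(Category=home) = 0.099 + 0.106 + 0.014 = 0.219; P(Store=Outlet | Category=home) = 0.014/0.219 = 0.063927.
Difference = 0.36925.

0.36925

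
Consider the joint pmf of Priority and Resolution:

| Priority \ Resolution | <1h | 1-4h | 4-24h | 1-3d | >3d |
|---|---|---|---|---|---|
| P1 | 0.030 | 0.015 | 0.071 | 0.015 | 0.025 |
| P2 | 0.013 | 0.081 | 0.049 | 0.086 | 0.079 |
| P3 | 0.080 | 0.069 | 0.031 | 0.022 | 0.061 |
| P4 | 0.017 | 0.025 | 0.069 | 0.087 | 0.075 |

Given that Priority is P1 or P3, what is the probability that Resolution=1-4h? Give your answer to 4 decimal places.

0.2005

P(Priority=P1) = 0.030 + 0.015 + 0.071 + 0.015 + 0.025 = 0.156.
P(Priority=P3) = 0.080 + 0.069 + 0.031 + 0.022 + 0.061 = 0.263.
P(Priority ∈ {P1, P3}) = 0.156 + 0.263 = 0.419; P(Resolution=1-4h, Priority ∈ {P1, P3}) = 0.015 + 0.069 = 0.084.
P(Resolution=1-4h | Priority ∈ {P1, P3}) = 0.084/0.419 = 0.2005.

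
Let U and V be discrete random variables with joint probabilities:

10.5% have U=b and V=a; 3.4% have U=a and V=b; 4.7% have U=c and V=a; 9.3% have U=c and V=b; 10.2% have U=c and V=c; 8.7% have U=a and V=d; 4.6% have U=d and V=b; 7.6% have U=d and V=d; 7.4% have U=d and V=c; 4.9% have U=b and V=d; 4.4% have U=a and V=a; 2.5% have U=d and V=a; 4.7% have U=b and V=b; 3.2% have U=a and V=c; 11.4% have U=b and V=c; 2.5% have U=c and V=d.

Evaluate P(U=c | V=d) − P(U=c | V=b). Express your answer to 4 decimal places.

-0.3172

P(V=d) = 0.087 + 0.049 + 0.025 + 0.076 = 0.237; P(U=c | V=d) = 0.025/0.237 = 0.10549.
P(V=b) = 0.034 + 0.047 + 0.093 + 0.046 = 0.220; P(U=c | V=b) = 0.093/0.220 = 0.42273.
Difference = -0.3172.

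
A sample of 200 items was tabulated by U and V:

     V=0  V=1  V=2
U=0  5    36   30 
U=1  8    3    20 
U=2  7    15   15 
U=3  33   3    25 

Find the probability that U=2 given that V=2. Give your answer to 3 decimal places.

0.167

Total with V=2: 30 + 20 + 15 + 25 = 90.
P(U=2 | V=2) = 15/90 = 0.167.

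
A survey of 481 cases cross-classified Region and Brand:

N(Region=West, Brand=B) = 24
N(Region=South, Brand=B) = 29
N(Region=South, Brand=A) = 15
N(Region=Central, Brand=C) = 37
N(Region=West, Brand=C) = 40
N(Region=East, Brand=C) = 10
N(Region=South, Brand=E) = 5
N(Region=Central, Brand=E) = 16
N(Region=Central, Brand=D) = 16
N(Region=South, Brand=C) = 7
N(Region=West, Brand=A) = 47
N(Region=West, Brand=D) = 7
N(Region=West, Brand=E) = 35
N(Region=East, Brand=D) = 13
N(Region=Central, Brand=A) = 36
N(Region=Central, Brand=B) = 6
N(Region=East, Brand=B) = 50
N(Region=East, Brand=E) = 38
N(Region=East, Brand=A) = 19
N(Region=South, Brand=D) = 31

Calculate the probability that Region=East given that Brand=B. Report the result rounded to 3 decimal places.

0.459

Total with Brand=B: 29 + 50 + 24 + 6 = 109.
P(Region=East | Brand=B) = 50/109 = 0.459.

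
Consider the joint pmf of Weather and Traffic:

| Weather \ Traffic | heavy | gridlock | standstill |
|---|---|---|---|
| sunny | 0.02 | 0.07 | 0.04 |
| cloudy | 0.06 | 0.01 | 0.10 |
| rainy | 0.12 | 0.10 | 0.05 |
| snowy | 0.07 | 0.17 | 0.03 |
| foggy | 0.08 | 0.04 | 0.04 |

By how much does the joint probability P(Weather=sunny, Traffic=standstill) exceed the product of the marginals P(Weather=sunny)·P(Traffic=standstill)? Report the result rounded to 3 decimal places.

0.006

P(Weather=sunny) = 0.02 + 0.07 + 0.04 = 0.13.
P(Traffic=standstill) = 0.04 + 0.10 + 0.05 + 0.03 + 0.04 = 0.26.
P(Weather=sunny, Traffic=standstill) − P(Weather=sunny)P(Traffic=standstill) = 0.04 − 0.13×0.26 = 0.006.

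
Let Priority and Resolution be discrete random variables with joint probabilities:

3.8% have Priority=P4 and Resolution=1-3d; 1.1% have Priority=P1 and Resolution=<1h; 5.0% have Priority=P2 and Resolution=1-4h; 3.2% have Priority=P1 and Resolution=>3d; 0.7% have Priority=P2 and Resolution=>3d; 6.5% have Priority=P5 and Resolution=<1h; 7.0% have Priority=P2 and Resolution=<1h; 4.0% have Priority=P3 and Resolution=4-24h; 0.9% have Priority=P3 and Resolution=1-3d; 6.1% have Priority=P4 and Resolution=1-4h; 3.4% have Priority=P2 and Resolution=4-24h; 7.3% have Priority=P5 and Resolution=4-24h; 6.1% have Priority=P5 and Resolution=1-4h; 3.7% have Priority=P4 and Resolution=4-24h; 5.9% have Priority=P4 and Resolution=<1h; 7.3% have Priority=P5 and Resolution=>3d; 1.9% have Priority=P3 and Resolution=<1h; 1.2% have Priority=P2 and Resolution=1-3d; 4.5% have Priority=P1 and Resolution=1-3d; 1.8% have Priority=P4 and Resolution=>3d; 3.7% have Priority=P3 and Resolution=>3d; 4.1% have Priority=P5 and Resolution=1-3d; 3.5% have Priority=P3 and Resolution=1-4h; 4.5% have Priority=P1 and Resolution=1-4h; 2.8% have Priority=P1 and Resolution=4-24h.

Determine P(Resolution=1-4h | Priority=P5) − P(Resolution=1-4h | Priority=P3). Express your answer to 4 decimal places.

P(Priority=P5) = 0.065 + 0.061 + 0.073 + 0.041 + 0.073 = 0.313; P(Resolution=1-4h | Priority=P5) = 0.061/0.313 = 0.19489.
P(Priority=P3) = 0.019 + 0.035 + 0.040 + 0.009 + 0.037 = 0.140; P(Resolution=1-4h | Priority=P3) = 0.035/0.140 = 0.25000.
Difference = -0.0551.

-0.0551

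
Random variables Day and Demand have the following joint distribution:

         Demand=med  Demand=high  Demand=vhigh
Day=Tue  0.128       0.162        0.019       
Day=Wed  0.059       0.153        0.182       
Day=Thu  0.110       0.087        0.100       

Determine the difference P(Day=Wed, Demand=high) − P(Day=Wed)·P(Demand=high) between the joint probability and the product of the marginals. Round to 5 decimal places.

P(Day=Wed) = 0.059 + 0.153 + 0.182 = 0.394.
P(Demand=high) = 0.162 + 0.153 + 0.087 = 0.402.
P(Day=Wed, Demand=high) − P(Day=Wed)P(Demand=high) = 0.153 − 0.394×0.402 = -0.00539.

-0.00539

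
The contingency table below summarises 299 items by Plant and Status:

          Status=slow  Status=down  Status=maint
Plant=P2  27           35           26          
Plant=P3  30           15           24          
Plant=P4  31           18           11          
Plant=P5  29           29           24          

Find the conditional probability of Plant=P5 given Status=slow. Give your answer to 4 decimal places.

0.2479

Total with Status=slow: 27 + 30 + 31 + 29 = 117.
P(Plant=P5 | Status=slow) = 29/117 = 0.2479.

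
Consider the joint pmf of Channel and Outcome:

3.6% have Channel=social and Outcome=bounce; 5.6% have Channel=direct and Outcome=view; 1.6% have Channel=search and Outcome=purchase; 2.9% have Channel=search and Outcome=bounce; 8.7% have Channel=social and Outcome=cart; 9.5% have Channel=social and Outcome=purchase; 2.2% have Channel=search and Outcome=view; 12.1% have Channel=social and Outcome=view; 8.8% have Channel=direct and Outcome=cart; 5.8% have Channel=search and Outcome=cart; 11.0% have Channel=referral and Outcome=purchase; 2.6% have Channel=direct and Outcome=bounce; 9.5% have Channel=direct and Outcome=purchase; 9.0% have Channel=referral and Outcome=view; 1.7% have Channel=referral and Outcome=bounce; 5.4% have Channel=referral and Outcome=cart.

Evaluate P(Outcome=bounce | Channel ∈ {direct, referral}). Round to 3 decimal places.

0.080

P(Channel=direct) = 0.026 + 0.056 + 0.088 + 0.095 = 0.265.
P(Channel=referral) = 0.017 + 0.090 + 0.054 + 0.110 = 0.271.
P(Channel ∈ {direct, referral}) = 0.265 + 0.271 = 0.536; P(Outcome=bounce, Channel ∈ {direct, referral}) = 0.026 + 0.017 = 0.043.
P(Outcome=bounce | Channel ∈ {direct, referral}) = 0.043/0.536 = 0.080.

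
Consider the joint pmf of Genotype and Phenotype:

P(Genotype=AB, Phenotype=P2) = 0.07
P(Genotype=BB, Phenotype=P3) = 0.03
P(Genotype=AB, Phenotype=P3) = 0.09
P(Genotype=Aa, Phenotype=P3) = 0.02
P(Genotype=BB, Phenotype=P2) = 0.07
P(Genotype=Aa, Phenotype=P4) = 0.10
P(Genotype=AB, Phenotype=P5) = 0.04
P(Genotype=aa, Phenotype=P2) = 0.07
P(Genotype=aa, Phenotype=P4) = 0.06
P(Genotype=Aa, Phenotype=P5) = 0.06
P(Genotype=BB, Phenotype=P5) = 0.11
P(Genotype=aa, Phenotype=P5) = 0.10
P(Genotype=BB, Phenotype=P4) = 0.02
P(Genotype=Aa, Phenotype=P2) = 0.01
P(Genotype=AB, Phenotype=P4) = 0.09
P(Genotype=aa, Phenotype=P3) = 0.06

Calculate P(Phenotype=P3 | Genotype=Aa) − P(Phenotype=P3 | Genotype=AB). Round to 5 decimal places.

-0.20508

P(Genotype=Aa) = 0.01 + 0.02 + 0.10 + 0.06 = 0.19; P(Phenotype=P3 | Genotype=Aa) = 0.02/0.19 = 0.105263.
P(Genotype=AB) = 0.07 + 0.09 + 0.09 + 0.04 = 0.29; P(Phenotype=P3 | Genotype=AB) = 0.09/0.29 = 0.310345.
Difference = -0.20508.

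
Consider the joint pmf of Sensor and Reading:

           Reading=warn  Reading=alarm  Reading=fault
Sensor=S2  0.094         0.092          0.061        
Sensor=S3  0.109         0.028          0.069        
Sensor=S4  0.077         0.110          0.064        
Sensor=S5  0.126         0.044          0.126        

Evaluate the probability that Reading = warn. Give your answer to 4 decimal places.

0.4060

P(Reading=warn) = 0.094 + 0.109 + 0.077 + 0.126 = 0.406.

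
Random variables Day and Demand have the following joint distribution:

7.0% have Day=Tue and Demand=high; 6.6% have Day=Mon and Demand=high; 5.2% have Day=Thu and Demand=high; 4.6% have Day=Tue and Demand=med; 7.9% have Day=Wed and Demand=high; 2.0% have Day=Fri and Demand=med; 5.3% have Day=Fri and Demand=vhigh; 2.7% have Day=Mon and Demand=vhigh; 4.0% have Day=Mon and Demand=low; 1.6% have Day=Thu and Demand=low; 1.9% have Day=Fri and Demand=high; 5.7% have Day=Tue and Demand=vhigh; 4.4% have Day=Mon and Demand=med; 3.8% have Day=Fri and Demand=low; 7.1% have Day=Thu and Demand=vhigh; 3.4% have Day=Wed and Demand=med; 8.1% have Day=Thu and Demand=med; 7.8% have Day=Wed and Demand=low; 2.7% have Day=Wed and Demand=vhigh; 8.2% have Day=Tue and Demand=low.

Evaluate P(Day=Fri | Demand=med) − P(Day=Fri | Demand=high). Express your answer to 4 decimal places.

P(Demand=med) = 0.044 + 0.046 + 0.034 + 0.081 + 0.020 = 0.225; P(Day=Fri | Demand=med) = 0.020/0.225 = 0.08889.
P(Demand=high) = 0.066 + 0.070 + 0.079 + 0.052 + 0.019 = 0.286; P(Day=Fri | Demand=high) = 0.019/0.286 = 0.06643.
Difference = 0.0225.

0.0225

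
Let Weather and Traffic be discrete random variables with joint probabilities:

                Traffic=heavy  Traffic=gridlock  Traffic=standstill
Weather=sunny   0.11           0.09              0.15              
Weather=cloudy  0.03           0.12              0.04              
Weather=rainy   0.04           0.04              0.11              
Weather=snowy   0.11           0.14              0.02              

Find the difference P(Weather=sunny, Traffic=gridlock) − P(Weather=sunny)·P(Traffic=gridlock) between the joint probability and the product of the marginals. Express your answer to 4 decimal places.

P(Weather=sunny) = 0.11 + 0.09 + 0.15 = 0.35.
P(Traffic=gridlock) = 0.09 + 0.12 + 0.04 + 0.14 = 0.39.
P(Weather=sunny, Traffic=gridlock) − P(Weather=sunny)P(Traffic=gridlock) = 0.09 − 0.35×0.39 = -0.0465.

-0.0465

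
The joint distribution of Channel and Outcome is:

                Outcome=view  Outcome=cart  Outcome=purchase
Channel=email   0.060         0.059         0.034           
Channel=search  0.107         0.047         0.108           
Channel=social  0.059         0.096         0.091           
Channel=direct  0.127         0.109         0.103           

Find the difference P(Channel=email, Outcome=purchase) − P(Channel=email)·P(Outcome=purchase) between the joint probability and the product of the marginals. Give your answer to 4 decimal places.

-0.0174

P(Channel=email) = 0.060 + 0.059 + 0.034 = 0.153.
P(Outcome=purchase) = 0.034 + 0.108 + 0.091 + 0.103 = 0.336.
P(Channel=email, Outcome=purchase) − P(Channel=email)P(Outcome=purchase) = 0.034 − 0.153×0.336 = -0.0174.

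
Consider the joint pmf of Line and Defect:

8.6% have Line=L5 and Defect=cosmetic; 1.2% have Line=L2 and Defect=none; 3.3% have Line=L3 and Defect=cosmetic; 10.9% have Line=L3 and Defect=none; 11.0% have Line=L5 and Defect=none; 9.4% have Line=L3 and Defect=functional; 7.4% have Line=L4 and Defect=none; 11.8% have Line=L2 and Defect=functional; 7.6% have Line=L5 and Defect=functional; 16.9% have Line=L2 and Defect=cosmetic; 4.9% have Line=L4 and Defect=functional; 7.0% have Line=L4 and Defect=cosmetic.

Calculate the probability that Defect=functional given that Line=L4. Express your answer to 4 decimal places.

P(Line=L4) = 0.074 + 0.070 + 0.049 = 0.193.
P(Defect=functional | Line=L4) = 0.049/0.193 = 0.2539.

0.2539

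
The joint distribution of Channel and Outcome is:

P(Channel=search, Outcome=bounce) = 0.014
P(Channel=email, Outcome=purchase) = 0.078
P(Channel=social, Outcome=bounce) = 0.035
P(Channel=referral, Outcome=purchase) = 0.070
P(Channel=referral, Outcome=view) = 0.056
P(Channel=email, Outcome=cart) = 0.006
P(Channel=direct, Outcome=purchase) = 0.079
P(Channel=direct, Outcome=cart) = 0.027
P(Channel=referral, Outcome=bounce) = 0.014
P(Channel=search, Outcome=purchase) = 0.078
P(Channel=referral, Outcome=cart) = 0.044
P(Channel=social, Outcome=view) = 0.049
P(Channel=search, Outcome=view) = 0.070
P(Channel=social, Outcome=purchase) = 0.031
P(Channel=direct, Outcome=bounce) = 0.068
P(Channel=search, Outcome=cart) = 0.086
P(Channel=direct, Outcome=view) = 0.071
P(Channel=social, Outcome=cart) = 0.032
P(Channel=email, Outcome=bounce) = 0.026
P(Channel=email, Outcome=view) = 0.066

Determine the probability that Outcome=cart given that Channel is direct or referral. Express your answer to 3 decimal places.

0.166

P(Channel=direct) = 0.068 + 0.071 + 0.027 + 0.079 = 0.245.
P(Channel=referral) = 0.014 + 0.056 + 0.044 + 0.070 = 0.184.
P(Channel ∈ {direct, referral}) = 0.245 + 0.184 = 0.429; P(Outcome=cart, Channel ∈ {direct, referral}) = 0.027 + 0.044 = 0.071.
P(Outcome=cart | Channel ∈ {direct, referral}) = 0.071/0.429 = 0.166.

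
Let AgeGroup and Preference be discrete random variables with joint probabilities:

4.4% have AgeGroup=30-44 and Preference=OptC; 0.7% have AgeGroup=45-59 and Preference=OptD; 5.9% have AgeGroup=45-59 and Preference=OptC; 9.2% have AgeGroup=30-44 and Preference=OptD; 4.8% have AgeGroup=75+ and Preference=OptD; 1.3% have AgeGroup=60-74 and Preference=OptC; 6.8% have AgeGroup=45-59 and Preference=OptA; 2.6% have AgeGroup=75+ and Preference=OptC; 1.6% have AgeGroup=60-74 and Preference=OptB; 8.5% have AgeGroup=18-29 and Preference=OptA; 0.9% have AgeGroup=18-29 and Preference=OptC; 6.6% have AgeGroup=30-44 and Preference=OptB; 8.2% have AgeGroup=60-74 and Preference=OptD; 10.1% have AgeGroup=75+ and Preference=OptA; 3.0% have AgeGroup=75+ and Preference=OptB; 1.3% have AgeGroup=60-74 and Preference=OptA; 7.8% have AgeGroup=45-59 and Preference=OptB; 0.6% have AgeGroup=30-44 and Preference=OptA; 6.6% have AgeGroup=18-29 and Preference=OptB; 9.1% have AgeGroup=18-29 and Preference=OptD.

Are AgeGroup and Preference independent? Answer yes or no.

P(AgeGroup=45-59) = 0.212 and P(Preference=OptD) = 0.320, so their product is 0.06784, but P(AgeGroup=45-59, Preference=OptD) = 0.007. Since these differ, AgeGroup and Preference are not independent.

no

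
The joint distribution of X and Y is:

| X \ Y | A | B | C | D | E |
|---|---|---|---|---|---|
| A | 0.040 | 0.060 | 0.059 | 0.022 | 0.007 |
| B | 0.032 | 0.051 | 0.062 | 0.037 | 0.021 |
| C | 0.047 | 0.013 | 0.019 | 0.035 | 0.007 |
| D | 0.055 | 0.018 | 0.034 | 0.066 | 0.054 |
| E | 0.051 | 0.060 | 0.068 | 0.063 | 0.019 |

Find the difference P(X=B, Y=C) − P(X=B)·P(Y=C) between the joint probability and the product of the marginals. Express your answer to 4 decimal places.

P(X=B) = 0.032 + 0.051 + 0.062 + 0.037 + 0.021 = 0.203.
P(Y=C) = 0.059 + 0.062 + 0.019 + 0.034 + 0.068 = 0.242.
P(X=B, Y=C) − P(X=B)P(Y=C) = 0.062 − 0.203×0.242 = 0.0129.

0.0129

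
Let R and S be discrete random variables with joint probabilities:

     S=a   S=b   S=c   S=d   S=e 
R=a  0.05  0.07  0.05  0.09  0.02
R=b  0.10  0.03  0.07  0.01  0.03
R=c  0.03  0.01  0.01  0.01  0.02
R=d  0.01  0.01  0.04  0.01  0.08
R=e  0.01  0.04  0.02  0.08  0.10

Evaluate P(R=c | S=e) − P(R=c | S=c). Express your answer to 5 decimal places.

P(S=e) = 0.02 + 0.03 + 0.02 + 0.08 + 0.10 = 0.25; P(R=c | S=e) = 0.02/0.25 = 0.080000.
P(S=c) = 0.05 + 0.07 + 0.01 + 0.04 + 0.02 = 0.19; P(R=c | S=c) = 0.01/0.19 = 0.052632.
Difference = 0.02737.

0.02737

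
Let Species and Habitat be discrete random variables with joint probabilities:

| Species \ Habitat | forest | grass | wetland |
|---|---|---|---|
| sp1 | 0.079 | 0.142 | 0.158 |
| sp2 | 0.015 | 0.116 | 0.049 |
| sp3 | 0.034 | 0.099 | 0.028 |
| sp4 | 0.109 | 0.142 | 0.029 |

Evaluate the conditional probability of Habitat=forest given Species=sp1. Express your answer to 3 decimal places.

0.208

P(Species=sp1) = 0.079 + 0.142 + 0.158 = 0.379.
P(Habitat=forest | Species=sp1) = 0.079/0.379 = 0.208.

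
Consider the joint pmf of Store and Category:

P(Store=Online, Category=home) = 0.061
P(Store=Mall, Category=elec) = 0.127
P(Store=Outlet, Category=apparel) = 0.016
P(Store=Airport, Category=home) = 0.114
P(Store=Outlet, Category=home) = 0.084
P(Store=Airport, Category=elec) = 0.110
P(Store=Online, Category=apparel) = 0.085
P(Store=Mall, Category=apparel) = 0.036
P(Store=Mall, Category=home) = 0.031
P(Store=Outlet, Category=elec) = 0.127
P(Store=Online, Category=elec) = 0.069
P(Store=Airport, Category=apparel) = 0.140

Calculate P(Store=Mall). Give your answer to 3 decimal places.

P(Store=Mall) = 0.036 + 0.127 + 0.031 = 0.194.

0.194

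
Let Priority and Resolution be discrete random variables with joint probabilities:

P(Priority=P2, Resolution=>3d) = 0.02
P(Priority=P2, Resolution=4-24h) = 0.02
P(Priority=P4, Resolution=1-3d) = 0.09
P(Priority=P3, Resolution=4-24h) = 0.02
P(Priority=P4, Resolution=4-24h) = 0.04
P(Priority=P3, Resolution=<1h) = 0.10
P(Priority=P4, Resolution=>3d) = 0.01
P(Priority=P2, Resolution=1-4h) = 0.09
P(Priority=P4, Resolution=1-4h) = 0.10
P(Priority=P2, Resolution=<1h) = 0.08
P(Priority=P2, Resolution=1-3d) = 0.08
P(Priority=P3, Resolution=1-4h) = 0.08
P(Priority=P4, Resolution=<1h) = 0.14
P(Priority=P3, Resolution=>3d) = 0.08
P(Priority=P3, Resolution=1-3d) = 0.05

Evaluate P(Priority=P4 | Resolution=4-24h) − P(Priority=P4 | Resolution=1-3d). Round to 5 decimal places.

P(Resolution=4-24h) = 0.02 + 0.02 + 0.04 = 0.08; P(Priority=P4 | Resolution=4-24h) = 0.04/0.08 = 0.500000.
P(Resolution=1-3d) = 0.08 + 0.05 + 0.09 = 0.22; P(Priority=P4 | Resolution=1-3d) = 0.09/0.22 = 0.409091.
Difference = 0.09091.

0.09091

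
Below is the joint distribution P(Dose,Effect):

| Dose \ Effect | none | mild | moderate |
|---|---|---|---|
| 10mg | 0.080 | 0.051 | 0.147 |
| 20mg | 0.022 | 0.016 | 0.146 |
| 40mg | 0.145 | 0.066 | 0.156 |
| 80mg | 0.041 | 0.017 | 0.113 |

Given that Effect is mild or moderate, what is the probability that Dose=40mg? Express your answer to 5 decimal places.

0.31180

P(Effect=mild) = 0.051 + 0.016 + 0.066 + 0.017 = 0.150.
P(Effect=moderate) = 0.147 + 0.146 + 0.156 + 0.113 = 0.562.
P(Effect ∈ {mild, moderate}) = 0.150 + 0.562 = 0.712; P(Dose=40mg, Effect ∈ {mild, moderate}) = 0.066 + 0.156 = 0.222.
P(Dose=40mg | Effect ∈ {mild, moderate}) = 0.222/0.712 = 0.31180.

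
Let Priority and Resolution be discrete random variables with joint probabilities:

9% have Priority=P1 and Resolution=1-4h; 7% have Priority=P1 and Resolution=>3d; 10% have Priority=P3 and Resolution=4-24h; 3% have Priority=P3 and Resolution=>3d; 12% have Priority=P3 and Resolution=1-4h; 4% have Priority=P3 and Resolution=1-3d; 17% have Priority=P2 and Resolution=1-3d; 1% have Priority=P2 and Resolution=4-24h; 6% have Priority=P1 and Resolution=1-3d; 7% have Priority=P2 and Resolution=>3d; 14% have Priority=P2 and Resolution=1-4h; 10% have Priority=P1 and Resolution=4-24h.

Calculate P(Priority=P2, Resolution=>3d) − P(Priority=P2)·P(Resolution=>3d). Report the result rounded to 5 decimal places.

P(Priority=P2) = 0.14 + 0.01 + 0.17 + 0.07 = 0.39.
P(Resolution=>3d) = 0.07 + 0.07 + 0.03 = 0.17.
P(Priority=P2, Resolution=>3d) − P(Priority=P2)P(Resolution=>3d) = 0.07 − 0.39×0.17 = 0.00370.

0.00370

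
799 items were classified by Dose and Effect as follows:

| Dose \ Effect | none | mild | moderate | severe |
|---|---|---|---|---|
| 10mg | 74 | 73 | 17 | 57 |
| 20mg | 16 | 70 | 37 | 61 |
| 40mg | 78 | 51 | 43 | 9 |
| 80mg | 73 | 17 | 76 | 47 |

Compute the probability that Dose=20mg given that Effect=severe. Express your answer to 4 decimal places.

0.3506

Total with Effect=severe: 57 + 61 + 9 + 47 = 174.
P(Dose=20mg | Effect=severe) = 61/174 = 0.3506.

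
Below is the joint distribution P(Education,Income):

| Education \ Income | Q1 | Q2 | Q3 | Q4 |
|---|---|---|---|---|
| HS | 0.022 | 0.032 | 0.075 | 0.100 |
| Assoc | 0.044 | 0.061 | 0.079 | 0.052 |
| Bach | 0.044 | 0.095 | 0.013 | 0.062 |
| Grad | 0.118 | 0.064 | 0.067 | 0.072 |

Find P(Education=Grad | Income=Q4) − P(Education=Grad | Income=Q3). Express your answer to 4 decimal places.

P(Income=Q4) = 0.100 + 0.052 + 0.062 + 0.072 = 0.286; P(Education=Grad | Income=Q4) = 0.072/0.286 = 0.25175.
P(Income=Q3) = 0.075 + 0.079 + 0.013 + 0.067 = 0.234; P(Education=Grad | Income=Q3) = 0.067/0.234 = 0.28632.
Difference = -0.0346.

-0.0346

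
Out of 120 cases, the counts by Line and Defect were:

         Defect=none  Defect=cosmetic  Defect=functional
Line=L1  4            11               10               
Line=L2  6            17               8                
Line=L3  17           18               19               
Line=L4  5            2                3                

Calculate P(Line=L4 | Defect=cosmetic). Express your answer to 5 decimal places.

0.04167

Total with Defect=cosmetic: 11 + 17 + 18 + 2 = 48.
P(Line=L4 | Defect=cosmetic) = 2/48 = 0.04167.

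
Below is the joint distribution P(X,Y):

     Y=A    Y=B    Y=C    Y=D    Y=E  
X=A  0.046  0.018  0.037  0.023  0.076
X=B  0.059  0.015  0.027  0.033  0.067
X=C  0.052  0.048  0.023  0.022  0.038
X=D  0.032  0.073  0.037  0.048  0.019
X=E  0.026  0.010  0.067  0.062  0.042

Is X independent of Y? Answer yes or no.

no

P(X=D) = 0.209 and P(Y=B) = 0.164, so their product is 0.03428, but P(X=D, Y=B) = 0.073. Since these differ, X and Y are not independent.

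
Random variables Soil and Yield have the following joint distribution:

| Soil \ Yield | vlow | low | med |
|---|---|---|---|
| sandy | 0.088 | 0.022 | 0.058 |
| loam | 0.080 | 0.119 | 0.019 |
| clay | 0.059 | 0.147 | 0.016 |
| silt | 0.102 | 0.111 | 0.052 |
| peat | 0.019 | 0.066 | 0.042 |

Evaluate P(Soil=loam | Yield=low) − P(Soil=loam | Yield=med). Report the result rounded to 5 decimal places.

0.15431

P(Yield=low) = 0.022 + 0.119 + 0.147 + 0.111 + 0.066 = 0.465; P(Soil=loam | Yield=low) = 0.119/0.465 = 0.255914.
P(Yield=med) = 0.058 + 0.019 + 0.016 + 0.052 + 0.042 = 0.187; P(Soil=loam | Yield=med) = 0.019/0.187 = 0.101604.
Difference = 0.15431.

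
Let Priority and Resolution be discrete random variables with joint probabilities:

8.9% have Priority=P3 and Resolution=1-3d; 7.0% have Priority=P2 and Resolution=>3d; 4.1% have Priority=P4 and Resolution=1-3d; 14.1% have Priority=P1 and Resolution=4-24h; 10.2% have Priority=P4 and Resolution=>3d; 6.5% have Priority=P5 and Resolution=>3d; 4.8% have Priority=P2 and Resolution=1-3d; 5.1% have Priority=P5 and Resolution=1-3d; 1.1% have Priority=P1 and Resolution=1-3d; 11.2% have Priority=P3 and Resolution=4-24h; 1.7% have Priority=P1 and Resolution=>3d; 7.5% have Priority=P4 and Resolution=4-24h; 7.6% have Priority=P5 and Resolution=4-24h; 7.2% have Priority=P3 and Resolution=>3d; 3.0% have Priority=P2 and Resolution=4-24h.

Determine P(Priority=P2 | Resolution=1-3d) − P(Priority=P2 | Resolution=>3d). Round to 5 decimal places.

P(Resolution=1-3d) = 0.011 + 0.048 + 0.089 + 0.041 + 0.051 = 0.240; P(Priority=P2 | Resolution=1-3d) = 0.048/0.240 = 0.200000.
P(Resolution=>3d) = 0.017 + 0.070 + 0.072 + 0.102 + 0.065 = 0.326; P(Priority=P2 | Resolution=>3d) = 0.070/0.326 = 0.214724.
Difference = -0.01472.

-0.01472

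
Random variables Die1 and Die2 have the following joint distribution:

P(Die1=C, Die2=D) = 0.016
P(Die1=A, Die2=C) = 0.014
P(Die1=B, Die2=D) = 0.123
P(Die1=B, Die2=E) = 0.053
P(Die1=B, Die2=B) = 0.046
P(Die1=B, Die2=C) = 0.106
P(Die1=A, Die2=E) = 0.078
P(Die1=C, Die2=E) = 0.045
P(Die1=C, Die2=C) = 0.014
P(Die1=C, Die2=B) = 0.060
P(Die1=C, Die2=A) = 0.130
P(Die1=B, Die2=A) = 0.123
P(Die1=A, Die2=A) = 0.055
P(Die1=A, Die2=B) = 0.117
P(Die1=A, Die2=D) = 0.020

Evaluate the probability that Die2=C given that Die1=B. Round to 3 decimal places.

P(Die1=B) = 0.123 + 0.046 + 0.106 + 0.123 + 0.053 = 0.451.
P(Die2=C | Die1=B) = 0.106/0.451 = 0.235.

0.235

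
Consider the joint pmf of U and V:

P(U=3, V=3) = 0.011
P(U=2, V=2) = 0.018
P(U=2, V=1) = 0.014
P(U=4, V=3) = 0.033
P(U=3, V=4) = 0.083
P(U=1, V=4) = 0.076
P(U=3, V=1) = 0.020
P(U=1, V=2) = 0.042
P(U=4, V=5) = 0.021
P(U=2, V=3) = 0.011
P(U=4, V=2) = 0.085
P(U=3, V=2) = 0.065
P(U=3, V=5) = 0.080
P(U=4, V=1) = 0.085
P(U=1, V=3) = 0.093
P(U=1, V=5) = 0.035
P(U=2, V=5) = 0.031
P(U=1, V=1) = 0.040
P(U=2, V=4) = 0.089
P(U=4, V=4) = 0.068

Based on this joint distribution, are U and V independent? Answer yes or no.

no

P(U=1) = 0.286 and P(V=3) = 0.148, so their product is 0.04233, but P(U=1, V=3) = 0.093. Since these differ, U and V are not independent.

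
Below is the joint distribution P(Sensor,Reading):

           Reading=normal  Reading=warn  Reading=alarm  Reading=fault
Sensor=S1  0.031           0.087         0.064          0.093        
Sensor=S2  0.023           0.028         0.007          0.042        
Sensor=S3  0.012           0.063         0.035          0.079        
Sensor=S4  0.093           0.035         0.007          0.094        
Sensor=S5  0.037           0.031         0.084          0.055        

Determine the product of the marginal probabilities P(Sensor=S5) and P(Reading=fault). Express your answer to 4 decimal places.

P(Sensor=S5) = 0.037 + 0.031 + 0.084 + 0.055 = 0.207.
P(Reading=fault) = 0.093 + 0.042 + 0.079 + 0.094 + 0.055 = 0.363.
Product: 0.207 × 0.363 = 0.0751.

0.0751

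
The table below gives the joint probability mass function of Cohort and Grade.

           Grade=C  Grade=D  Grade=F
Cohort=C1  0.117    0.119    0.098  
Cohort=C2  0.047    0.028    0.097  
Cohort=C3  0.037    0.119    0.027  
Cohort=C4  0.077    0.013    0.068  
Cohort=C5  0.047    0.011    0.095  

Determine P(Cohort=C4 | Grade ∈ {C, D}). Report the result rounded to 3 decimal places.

0.146

P(Grade=C) = 0.117 + 0.047 + 0.037 + 0.077 + 0.047 = 0.325.
P(Grade=D) = 0.119 + 0.028 + 0.119 + 0.013 + 0.011 = 0.290.
P(Grade ∈ {C, D}) = 0.325 + 0.290 = 0.615; P(Cohort=C4, Grade ∈ {C, D}) = 0.077 + 0.013 = 0.090.
P(Cohort=C4 | Grade ∈ {C, D}) = 0.090/0.615 = 0.146.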